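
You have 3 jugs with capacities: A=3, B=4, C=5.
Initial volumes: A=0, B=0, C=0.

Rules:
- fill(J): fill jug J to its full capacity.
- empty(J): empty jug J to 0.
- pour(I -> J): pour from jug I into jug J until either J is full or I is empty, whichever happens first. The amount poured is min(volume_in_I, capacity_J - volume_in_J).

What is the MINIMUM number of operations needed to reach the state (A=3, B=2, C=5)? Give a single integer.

BFS from (A=0, B=0, C=0). One shortest path:
  1. fill(C) -> (A=0 B=0 C=5)
  2. pour(C -> A) -> (A=3 B=0 C=2)
  3. pour(C -> B) -> (A=3 B=2 C=0)
  4. fill(C) -> (A=3 B=2 C=5)
Reached target in 4 moves.

Answer: 4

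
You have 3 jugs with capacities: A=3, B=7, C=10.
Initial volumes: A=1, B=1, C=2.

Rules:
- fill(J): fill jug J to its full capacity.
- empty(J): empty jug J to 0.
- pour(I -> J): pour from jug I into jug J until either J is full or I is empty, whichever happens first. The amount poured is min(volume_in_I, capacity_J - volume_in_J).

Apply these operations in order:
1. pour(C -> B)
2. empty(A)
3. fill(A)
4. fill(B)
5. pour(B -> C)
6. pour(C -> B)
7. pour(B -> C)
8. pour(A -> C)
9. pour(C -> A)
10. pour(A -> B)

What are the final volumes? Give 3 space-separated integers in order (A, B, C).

Answer: 0 3 7

Derivation:
Step 1: pour(C -> B) -> (A=1 B=3 C=0)
Step 2: empty(A) -> (A=0 B=3 C=0)
Step 3: fill(A) -> (A=3 B=3 C=0)
Step 4: fill(B) -> (A=3 B=7 C=0)
Step 5: pour(B -> C) -> (A=3 B=0 C=7)
Step 6: pour(C -> B) -> (A=3 B=7 C=0)
Step 7: pour(B -> C) -> (A=3 B=0 C=7)
Step 8: pour(A -> C) -> (A=0 B=0 C=10)
Step 9: pour(C -> A) -> (A=3 B=0 C=7)
Step 10: pour(A -> B) -> (A=0 B=3 C=7)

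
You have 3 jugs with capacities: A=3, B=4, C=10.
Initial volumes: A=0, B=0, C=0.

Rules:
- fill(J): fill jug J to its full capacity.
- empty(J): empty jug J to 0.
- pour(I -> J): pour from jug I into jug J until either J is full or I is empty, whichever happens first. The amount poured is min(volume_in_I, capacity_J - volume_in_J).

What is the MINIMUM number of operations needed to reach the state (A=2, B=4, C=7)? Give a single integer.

BFS from (A=0, B=0, C=0). One shortest path:
  1. fill(A) -> (A=3 B=0 C=0)
  2. fill(C) -> (A=3 B=0 C=10)
  3. pour(A -> B) -> (A=0 B=3 C=10)
  4. pour(C -> A) -> (A=3 B=3 C=7)
  5. pour(A -> B) -> (A=2 B=4 C=7)
Reached target in 5 moves.

Answer: 5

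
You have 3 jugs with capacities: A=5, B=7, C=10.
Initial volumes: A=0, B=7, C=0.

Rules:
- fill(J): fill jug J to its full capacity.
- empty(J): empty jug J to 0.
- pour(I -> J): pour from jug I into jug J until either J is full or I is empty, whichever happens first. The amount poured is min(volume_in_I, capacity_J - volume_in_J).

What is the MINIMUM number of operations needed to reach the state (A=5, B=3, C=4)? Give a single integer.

BFS from (A=0, B=7, C=0). One shortest path:
  1. fill(A) -> (A=5 B=7 C=0)
  2. pour(B -> C) -> (A=5 B=0 C=7)
  3. pour(A -> B) -> (A=0 B=5 C=7)
  4. pour(C -> A) -> (A=5 B=5 C=2)
  5. pour(A -> B) -> (A=3 B=7 C=2)
  6. pour(B -> C) -> (A=3 B=0 C=9)
  7. pour(A -> B) -> (A=0 B=3 C=9)
  8. pour(C -> A) -> (A=5 B=3 C=4)
Reached target in 8 moves.

Answer: 8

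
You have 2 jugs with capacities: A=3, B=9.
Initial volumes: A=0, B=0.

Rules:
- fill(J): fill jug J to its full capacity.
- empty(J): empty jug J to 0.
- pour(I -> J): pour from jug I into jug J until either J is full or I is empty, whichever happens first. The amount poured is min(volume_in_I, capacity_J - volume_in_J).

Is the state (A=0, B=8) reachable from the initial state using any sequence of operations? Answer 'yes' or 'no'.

Answer: no

Derivation:
BFS explored all 8 reachable states.
Reachable set includes: (0,0), (0,3), (0,6), (0,9), (3,0), (3,3), (3,6), (3,9)
Target (A=0, B=8) not in reachable set → no.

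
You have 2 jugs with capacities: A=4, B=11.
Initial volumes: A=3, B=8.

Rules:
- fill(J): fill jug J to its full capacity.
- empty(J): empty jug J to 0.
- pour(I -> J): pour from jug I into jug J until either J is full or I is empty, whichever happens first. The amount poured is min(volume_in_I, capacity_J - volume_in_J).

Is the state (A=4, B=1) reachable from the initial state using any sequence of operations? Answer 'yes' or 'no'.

BFS from (A=3, B=8):
  1. fill(A) -> (A=4 B=8)
  2. pour(A -> B) -> (A=1 B=11)
  3. empty(B) -> (A=1 B=0)
  4. pour(A -> B) -> (A=0 B=1)
  5. fill(A) -> (A=4 B=1)
Target reached → yes.

Answer: yes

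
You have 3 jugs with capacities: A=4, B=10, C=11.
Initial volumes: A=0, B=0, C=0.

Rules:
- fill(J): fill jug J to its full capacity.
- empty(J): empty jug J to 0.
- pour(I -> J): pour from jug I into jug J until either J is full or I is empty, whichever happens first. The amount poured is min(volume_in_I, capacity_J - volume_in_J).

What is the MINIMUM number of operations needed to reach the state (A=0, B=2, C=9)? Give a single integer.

Answer: 6

Derivation:
BFS from (A=0, B=0, C=0). One shortest path:
  1. fill(C) -> (A=0 B=0 C=11)
  2. pour(C -> B) -> (A=0 B=10 C=1)
  3. pour(B -> A) -> (A=4 B=6 C=1)
  4. pour(A -> C) -> (A=0 B=6 C=5)
  5. pour(B -> A) -> (A=4 B=2 C=5)
  6. pour(A -> C) -> (A=0 B=2 C=9)
Reached target in 6 moves.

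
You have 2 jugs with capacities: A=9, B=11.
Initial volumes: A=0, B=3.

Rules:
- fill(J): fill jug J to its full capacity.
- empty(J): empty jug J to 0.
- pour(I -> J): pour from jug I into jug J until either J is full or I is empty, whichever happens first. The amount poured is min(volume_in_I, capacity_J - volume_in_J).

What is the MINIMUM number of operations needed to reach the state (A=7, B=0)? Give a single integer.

Answer: 6

Derivation:
BFS from (A=0, B=3). One shortest path:
  1. fill(A) -> (A=9 B=3)
  2. empty(B) -> (A=9 B=0)
  3. pour(A -> B) -> (A=0 B=9)
  4. fill(A) -> (A=9 B=9)
  5. pour(A -> B) -> (A=7 B=11)
  6. empty(B) -> (A=7 B=0)
Reached target in 6 moves.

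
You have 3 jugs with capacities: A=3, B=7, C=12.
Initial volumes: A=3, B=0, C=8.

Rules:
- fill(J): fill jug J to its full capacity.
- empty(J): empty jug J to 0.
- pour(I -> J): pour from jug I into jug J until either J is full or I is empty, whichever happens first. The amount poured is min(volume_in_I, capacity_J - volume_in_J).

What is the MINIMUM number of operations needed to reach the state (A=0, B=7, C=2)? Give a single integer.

Answer: 5

Derivation:
BFS from (A=3, B=0, C=8). One shortest path:
  1. empty(A) -> (A=0 B=0 C=8)
  2. fill(C) -> (A=0 B=0 C=12)
  3. pour(C -> A) -> (A=3 B=0 C=9)
  4. empty(A) -> (A=0 B=0 C=9)
  5. pour(C -> B) -> (A=0 B=7 C=2)
Reached target in 5 moves.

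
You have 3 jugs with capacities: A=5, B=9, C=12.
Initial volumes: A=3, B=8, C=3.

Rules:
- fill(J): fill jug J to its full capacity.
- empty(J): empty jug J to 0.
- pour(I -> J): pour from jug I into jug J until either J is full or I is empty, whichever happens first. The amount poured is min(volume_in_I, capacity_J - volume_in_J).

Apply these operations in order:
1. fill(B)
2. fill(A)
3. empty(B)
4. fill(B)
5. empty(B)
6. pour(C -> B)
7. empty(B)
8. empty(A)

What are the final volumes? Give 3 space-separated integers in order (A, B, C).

Answer: 0 0 0

Derivation:
Step 1: fill(B) -> (A=3 B=9 C=3)
Step 2: fill(A) -> (A=5 B=9 C=3)
Step 3: empty(B) -> (A=5 B=0 C=3)
Step 4: fill(B) -> (A=5 B=9 C=3)
Step 5: empty(B) -> (A=5 B=0 C=3)
Step 6: pour(C -> B) -> (A=5 B=3 C=0)
Step 7: empty(B) -> (A=5 B=0 C=0)
Step 8: empty(A) -> (A=0 B=0 C=0)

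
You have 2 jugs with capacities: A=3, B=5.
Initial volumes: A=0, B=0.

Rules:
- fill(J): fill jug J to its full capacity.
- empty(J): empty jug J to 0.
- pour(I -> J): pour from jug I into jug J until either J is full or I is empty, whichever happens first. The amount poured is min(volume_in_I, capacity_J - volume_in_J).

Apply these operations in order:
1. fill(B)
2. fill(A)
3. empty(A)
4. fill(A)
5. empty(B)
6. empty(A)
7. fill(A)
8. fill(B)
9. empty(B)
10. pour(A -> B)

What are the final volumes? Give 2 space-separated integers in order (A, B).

Answer: 0 3

Derivation:
Step 1: fill(B) -> (A=0 B=5)
Step 2: fill(A) -> (A=3 B=5)
Step 3: empty(A) -> (A=0 B=5)
Step 4: fill(A) -> (A=3 B=5)
Step 5: empty(B) -> (A=3 B=0)
Step 6: empty(A) -> (A=0 B=0)
Step 7: fill(A) -> (A=3 B=0)
Step 8: fill(B) -> (A=3 B=5)
Step 9: empty(B) -> (A=3 B=0)
Step 10: pour(A -> B) -> (A=0 B=3)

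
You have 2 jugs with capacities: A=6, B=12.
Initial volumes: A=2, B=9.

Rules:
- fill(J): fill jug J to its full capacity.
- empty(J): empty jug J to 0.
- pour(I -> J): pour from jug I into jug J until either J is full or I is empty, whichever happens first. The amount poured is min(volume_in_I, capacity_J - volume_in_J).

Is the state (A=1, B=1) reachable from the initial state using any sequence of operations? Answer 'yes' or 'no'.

BFS explored all 25 reachable states.
Reachable set includes: (0,0), (0,2), (0,3), (0,5), (0,6), (0,8), (0,9), (0,11), (0,12), (2,0), (2,9), (2,12) ...
Target (A=1, B=1) not in reachable set → no.

Answer: no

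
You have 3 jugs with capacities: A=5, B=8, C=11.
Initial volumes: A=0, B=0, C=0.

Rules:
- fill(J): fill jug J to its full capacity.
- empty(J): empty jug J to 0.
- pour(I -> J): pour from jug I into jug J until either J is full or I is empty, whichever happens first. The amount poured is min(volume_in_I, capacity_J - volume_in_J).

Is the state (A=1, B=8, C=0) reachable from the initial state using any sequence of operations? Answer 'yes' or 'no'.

Answer: yes

Derivation:
BFS from (A=0, B=0, C=0):
  1. fill(B) -> (A=0 B=8 C=0)
  2. fill(C) -> (A=0 B=8 C=11)
  3. pour(C -> A) -> (A=5 B=8 C=6)
  4. empty(A) -> (A=0 B=8 C=6)
  5. pour(C -> A) -> (A=5 B=8 C=1)
  6. empty(A) -> (A=0 B=8 C=1)
  7. pour(C -> A) -> (A=1 B=8 C=0)
Target reached → yes.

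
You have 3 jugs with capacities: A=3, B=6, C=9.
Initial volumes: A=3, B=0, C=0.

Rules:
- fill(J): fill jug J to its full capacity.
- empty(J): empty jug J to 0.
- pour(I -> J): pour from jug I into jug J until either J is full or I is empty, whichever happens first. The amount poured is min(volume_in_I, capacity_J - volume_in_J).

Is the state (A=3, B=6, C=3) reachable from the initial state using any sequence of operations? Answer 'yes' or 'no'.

Answer: yes

Derivation:
BFS from (A=3, B=0, C=0):
  1. fill(C) -> (A=3 B=0 C=9)
  2. pour(C -> B) -> (A=3 B=6 C=3)
Target reached → yes.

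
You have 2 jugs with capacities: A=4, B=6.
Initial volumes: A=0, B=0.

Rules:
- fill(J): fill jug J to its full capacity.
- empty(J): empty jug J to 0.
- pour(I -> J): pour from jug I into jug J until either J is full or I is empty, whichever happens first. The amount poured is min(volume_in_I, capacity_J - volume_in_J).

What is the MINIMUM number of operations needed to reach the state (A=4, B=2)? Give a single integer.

BFS from (A=0, B=0). One shortest path:
  1. fill(B) -> (A=0 B=6)
  2. pour(B -> A) -> (A=4 B=2)
Reached target in 2 moves.

Answer: 2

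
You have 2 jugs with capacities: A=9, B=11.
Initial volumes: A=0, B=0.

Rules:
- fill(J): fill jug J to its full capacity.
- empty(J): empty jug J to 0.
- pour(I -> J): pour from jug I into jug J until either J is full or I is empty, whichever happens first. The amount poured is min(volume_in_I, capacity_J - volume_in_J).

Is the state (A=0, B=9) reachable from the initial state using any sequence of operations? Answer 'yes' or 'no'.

BFS from (A=0, B=0):
  1. fill(A) -> (A=9 B=0)
  2. pour(A -> B) -> (A=0 B=9)
Target reached → yes.

Answer: yes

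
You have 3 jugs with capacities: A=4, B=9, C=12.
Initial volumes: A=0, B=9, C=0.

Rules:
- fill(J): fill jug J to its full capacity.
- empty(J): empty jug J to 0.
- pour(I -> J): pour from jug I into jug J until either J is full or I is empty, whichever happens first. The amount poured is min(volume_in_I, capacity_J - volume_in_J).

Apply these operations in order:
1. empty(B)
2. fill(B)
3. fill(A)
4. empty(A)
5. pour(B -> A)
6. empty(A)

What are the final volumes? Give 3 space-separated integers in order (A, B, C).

Step 1: empty(B) -> (A=0 B=0 C=0)
Step 2: fill(B) -> (A=0 B=9 C=0)
Step 3: fill(A) -> (A=4 B=9 C=0)
Step 4: empty(A) -> (A=0 B=9 C=0)
Step 5: pour(B -> A) -> (A=4 B=5 C=0)
Step 6: empty(A) -> (A=0 B=5 C=0)

Answer: 0 5 0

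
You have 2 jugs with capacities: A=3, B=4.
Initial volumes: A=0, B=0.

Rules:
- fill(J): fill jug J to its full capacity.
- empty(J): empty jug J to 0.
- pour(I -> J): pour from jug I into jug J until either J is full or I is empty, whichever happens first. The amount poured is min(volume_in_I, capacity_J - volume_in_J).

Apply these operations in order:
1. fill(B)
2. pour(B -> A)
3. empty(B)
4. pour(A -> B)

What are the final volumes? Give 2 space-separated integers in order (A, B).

Answer: 0 3

Derivation:
Step 1: fill(B) -> (A=0 B=4)
Step 2: pour(B -> A) -> (A=3 B=1)
Step 3: empty(B) -> (A=3 B=0)
Step 4: pour(A -> B) -> (A=0 B=3)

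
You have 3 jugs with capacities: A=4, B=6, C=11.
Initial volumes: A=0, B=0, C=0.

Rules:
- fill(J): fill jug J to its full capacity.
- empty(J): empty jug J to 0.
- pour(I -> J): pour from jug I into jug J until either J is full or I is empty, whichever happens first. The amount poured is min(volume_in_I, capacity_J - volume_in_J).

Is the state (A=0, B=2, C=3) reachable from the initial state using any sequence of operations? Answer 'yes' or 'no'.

BFS from (A=0, B=0, C=0):
  1. fill(C) -> (A=0 B=0 C=11)
  2. pour(C -> A) -> (A=4 B=0 C=7)
  3. pour(A -> B) -> (A=0 B=4 C=7)
  4. pour(C -> A) -> (A=4 B=4 C=3)
  5. pour(A -> B) -> (A=2 B=6 C=3)
  6. empty(B) -> (A=2 B=0 C=3)
  7. pour(A -> B) -> (A=0 B=2 C=3)
Target reached → yes.

Answer: yes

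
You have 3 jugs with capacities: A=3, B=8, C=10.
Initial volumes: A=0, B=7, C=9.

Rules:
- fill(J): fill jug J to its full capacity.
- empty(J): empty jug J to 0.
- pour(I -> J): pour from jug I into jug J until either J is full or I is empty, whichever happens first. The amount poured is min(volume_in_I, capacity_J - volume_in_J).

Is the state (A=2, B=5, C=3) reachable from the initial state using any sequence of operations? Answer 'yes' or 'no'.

BFS explored all 270 reachable states.
Reachable set includes: (0,0,0), (0,0,1), (0,0,2), (0,0,3), (0,0,4), (0,0,5), (0,0,6), (0,0,7), (0,0,8), (0,0,9), (0,0,10), (0,1,0) ...
Target (A=2, B=5, C=3) not in reachable set → no.

Answer: no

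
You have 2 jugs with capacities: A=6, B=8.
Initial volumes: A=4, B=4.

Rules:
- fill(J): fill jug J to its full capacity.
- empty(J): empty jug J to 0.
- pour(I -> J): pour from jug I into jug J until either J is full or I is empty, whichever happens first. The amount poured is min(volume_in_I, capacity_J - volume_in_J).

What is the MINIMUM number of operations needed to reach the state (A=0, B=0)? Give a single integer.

BFS from (A=4, B=4). One shortest path:
  1. empty(A) -> (A=0 B=4)
  2. empty(B) -> (A=0 B=0)
Reached target in 2 moves.

Answer: 2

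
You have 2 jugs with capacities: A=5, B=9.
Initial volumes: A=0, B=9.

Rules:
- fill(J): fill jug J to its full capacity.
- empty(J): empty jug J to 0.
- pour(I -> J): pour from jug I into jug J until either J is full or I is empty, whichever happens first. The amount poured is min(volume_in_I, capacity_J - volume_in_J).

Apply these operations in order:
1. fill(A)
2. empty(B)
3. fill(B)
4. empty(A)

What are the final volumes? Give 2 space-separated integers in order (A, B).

Answer: 0 9

Derivation:
Step 1: fill(A) -> (A=5 B=9)
Step 2: empty(B) -> (A=5 B=0)
Step 3: fill(B) -> (A=5 B=9)
Step 4: empty(A) -> (A=0 B=9)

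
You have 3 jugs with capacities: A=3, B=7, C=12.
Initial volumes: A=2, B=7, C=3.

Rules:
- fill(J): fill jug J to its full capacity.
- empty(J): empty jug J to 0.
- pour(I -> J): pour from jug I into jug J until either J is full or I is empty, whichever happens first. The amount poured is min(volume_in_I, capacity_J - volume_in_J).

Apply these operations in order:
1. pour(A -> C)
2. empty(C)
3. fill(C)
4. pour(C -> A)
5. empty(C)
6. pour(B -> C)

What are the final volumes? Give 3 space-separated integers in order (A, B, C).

Answer: 3 0 7

Derivation:
Step 1: pour(A -> C) -> (A=0 B=7 C=5)
Step 2: empty(C) -> (A=0 B=7 C=0)
Step 3: fill(C) -> (A=0 B=7 C=12)
Step 4: pour(C -> A) -> (A=3 B=7 C=9)
Step 5: empty(C) -> (A=3 B=7 C=0)
Step 6: pour(B -> C) -> (A=3 B=0 C=7)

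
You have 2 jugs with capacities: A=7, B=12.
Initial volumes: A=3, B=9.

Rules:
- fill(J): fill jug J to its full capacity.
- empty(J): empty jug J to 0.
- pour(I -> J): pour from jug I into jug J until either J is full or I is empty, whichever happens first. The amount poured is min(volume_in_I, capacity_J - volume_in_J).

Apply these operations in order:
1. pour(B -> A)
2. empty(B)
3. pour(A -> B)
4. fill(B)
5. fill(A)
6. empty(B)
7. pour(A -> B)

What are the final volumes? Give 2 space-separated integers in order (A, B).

Step 1: pour(B -> A) -> (A=7 B=5)
Step 2: empty(B) -> (A=7 B=0)
Step 3: pour(A -> B) -> (A=0 B=7)
Step 4: fill(B) -> (A=0 B=12)
Step 5: fill(A) -> (A=7 B=12)
Step 6: empty(B) -> (A=7 B=0)
Step 7: pour(A -> B) -> (A=0 B=7)

Answer: 0 7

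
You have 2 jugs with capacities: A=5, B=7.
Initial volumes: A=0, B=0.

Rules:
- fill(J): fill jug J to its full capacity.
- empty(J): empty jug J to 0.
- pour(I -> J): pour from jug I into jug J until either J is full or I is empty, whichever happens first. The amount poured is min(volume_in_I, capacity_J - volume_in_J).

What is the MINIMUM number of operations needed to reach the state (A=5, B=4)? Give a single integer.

BFS from (A=0, B=0). One shortest path:
  1. fill(B) -> (A=0 B=7)
  2. pour(B -> A) -> (A=5 B=2)
  3. empty(A) -> (A=0 B=2)
  4. pour(B -> A) -> (A=2 B=0)
  5. fill(B) -> (A=2 B=7)
  6. pour(B -> A) -> (A=5 B=4)
Reached target in 6 moves.

Answer: 6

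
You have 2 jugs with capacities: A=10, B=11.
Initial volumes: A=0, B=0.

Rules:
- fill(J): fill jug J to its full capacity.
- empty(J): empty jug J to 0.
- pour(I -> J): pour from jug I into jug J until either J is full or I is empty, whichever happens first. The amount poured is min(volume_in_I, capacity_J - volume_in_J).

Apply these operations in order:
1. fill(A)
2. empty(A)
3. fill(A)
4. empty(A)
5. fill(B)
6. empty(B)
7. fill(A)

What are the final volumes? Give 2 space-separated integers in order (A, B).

Answer: 10 0

Derivation:
Step 1: fill(A) -> (A=10 B=0)
Step 2: empty(A) -> (A=0 B=0)
Step 3: fill(A) -> (A=10 B=0)
Step 4: empty(A) -> (A=0 B=0)
Step 5: fill(B) -> (A=0 B=11)
Step 6: empty(B) -> (A=0 B=0)
Step 7: fill(A) -> (A=10 B=0)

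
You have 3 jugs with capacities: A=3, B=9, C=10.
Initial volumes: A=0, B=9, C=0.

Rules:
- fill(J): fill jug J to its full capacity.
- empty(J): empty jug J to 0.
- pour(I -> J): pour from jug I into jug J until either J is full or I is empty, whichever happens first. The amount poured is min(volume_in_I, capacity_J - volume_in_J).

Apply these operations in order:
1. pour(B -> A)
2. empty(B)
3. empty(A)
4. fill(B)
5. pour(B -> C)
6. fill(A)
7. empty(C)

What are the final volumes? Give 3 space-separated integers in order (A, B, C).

Step 1: pour(B -> A) -> (A=3 B=6 C=0)
Step 2: empty(B) -> (A=3 B=0 C=0)
Step 3: empty(A) -> (A=0 B=0 C=0)
Step 4: fill(B) -> (A=0 B=9 C=0)
Step 5: pour(B -> C) -> (A=0 B=0 C=9)
Step 6: fill(A) -> (A=3 B=0 C=9)
Step 7: empty(C) -> (A=3 B=0 C=0)

Answer: 3 0 0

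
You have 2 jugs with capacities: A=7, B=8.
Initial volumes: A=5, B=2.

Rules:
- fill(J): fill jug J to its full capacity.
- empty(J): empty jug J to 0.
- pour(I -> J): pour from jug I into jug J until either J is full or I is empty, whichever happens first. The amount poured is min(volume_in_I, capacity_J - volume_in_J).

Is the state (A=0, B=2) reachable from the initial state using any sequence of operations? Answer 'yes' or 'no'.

Answer: yes

Derivation:
BFS from (A=5, B=2):
  1. empty(A) -> (A=0 B=2)
Target reached → yes.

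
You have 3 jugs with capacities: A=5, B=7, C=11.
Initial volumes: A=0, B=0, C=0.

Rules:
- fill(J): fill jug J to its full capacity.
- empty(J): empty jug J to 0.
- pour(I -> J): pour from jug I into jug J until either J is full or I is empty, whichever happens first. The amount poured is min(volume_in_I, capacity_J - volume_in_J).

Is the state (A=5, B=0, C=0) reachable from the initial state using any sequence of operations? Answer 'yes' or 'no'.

Answer: yes

Derivation:
BFS from (A=0, B=0, C=0):
  1. fill(A) -> (A=5 B=0 C=0)
Target reached → yes.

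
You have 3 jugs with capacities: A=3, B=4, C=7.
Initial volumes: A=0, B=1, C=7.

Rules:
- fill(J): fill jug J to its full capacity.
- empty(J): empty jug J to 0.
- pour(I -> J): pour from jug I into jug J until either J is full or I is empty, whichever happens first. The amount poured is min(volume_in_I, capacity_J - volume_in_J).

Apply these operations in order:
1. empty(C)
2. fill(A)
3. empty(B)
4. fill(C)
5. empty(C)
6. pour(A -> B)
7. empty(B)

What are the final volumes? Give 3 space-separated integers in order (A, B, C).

Answer: 0 0 0

Derivation:
Step 1: empty(C) -> (A=0 B=1 C=0)
Step 2: fill(A) -> (A=3 B=1 C=0)
Step 3: empty(B) -> (A=3 B=0 C=0)
Step 4: fill(C) -> (A=3 B=0 C=7)
Step 5: empty(C) -> (A=3 B=0 C=0)
Step 6: pour(A -> B) -> (A=0 B=3 C=0)
Step 7: empty(B) -> (A=0 B=0 C=0)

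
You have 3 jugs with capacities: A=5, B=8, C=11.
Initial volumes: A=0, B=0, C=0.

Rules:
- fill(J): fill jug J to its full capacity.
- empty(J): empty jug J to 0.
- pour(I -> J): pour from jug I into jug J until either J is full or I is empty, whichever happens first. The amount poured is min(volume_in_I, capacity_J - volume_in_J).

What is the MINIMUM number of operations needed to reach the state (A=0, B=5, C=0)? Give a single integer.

Answer: 2

Derivation:
BFS from (A=0, B=0, C=0). One shortest path:
  1. fill(A) -> (A=5 B=0 C=0)
  2. pour(A -> B) -> (A=0 B=5 C=0)
Reached target in 2 moves.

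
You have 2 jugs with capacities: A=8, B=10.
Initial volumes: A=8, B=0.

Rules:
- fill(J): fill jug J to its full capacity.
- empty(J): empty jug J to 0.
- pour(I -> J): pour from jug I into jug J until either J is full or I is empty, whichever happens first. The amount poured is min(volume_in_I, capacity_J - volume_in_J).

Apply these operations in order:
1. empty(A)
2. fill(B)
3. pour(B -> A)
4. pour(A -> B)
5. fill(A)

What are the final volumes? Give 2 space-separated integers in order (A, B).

Answer: 8 10

Derivation:
Step 1: empty(A) -> (A=0 B=0)
Step 2: fill(B) -> (A=0 B=10)
Step 3: pour(B -> A) -> (A=8 B=2)
Step 4: pour(A -> B) -> (A=0 B=10)
Step 5: fill(A) -> (A=8 B=10)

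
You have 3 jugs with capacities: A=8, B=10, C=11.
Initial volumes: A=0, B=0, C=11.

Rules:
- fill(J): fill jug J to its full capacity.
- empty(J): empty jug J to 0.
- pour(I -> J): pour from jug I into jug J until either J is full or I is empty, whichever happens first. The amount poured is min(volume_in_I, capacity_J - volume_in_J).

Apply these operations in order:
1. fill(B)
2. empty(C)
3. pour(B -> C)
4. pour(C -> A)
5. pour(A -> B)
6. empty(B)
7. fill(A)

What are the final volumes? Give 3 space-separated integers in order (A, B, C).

Answer: 8 0 2

Derivation:
Step 1: fill(B) -> (A=0 B=10 C=11)
Step 2: empty(C) -> (A=0 B=10 C=0)
Step 3: pour(B -> C) -> (A=0 B=0 C=10)
Step 4: pour(C -> A) -> (A=8 B=0 C=2)
Step 5: pour(A -> B) -> (A=0 B=8 C=2)
Step 6: empty(B) -> (A=0 B=0 C=2)
Step 7: fill(A) -> (A=8 B=0 C=2)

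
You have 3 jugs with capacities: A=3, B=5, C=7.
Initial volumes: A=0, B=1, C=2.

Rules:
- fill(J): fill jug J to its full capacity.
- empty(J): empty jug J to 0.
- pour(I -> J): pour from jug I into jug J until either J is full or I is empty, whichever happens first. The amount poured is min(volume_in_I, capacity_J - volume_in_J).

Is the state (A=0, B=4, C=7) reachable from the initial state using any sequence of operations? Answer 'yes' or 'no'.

Answer: yes

Derivation:
BFS from (A=0, B=1, C=2):
  1. fill(A) -> (A=3 B=1 C=2)
  2. fill(C) -> (A=3 B=1 C=7)
  3. pour(A -> B) -> (A=0 B=4 C=7)
Target reached → yes.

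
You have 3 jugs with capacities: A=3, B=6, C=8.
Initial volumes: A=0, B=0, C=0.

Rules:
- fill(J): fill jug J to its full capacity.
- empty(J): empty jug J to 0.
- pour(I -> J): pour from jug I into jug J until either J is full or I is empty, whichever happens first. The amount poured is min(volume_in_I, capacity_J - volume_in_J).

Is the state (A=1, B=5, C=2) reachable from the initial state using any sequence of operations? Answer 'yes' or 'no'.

Answer: no

Derivation:
BFS explored all 182 reachable states.
Reachable set includes: (0,0,0), (0,0,1), (0,0,2), (0,0,3), (0,0,4), (0,0,5), (0,0,6), (0,0,7), (0,0,8), (0,1,0), (0,1,1), (0,1,2) ...
Target (A=1, B=5, C=2) not in reachable set → no.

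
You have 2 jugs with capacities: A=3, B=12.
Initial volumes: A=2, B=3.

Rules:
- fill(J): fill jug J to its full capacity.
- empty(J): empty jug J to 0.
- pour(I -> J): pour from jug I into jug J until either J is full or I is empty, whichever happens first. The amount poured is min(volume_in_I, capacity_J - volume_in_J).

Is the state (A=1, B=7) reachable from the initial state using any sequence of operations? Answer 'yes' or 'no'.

Answer: no

Derivation:
BFS explored all 21 reachable states.
Reachable set includes: (0,0), (0,2), (0,3), (0,5), (0,6), (0,8), (0,9), (0,11), (0,12), (2,0), (2,3), (2,12) ...
Target (A=1, B=7) not in reachable set → no.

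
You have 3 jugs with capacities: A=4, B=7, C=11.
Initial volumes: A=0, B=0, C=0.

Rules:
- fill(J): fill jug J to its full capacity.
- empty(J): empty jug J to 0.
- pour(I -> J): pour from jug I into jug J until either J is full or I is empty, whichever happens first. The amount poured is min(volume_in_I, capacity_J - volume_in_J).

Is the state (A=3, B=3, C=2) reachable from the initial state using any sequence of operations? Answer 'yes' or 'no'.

Answer: no

Derivation:
BFS explored all 300 reachable states.
Reachable set includes: (0,0,0), (0,0,1), (0,0,2), (0,0,3), (0,0,4), (0,0,5), (0,0,6), (0,0,7), (0,0,8), (0,0,9), (0,0,10), (0,0,11) ...
Target (A=3, B=3, C=2) not in reachable set → no.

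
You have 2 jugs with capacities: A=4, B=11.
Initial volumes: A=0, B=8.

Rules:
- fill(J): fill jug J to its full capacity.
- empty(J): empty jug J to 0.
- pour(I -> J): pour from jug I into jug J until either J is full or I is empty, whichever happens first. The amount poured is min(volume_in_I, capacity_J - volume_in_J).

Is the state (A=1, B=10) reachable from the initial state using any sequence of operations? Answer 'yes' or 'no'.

BFS explored all 30 reachable states.
Reachable set includes: (0,0), (0,1), (0,2), (0,3), (0,4), (0,5), (0,6), (0,7), (0,8), (0,9), (0,10), (0,11) ...
Target (A=1, B=10) not in reachable set → no.

Answer: no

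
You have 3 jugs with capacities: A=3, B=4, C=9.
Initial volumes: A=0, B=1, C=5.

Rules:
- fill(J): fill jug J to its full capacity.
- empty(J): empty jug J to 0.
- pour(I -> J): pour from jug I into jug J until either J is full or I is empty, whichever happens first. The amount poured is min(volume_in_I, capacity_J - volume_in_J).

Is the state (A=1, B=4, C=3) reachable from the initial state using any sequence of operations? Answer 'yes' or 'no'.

BFS from (A=0, B=1, C=5):
  1. fill(A) -> (A=3 B=1 C=5)
  2. empty(C) -> (A=3 B=1 C=0)
  3. pour(A -> C) -> (A=0 B=1 C=3)
  4. pour(B -> A) -> (A=1 B=0 C=3)
  5. fill(B) -> (A=1 B=4 C=3)
Target reached → yes.

Answer: yes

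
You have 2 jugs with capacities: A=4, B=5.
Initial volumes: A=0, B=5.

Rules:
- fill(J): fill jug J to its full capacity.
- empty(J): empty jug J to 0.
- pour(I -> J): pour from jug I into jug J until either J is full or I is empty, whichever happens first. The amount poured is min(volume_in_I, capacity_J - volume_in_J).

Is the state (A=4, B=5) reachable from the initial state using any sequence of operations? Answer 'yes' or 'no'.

BFS from (A=0, B=5):
  1. fill(A) -> (A=4 B=5)
Target reached → yes.

Answer: yes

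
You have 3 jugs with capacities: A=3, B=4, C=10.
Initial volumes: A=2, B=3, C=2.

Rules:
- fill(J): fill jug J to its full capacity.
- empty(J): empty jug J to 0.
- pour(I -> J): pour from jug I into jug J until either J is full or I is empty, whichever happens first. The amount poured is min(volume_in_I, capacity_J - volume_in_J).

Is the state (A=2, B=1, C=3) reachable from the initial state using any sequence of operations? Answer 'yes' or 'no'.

Answer: no

Derivation:
BFS explored all 167 reachable states.
Reachable set includes: (0,0,0), (0,0,1), (0,0,2), (0,0,3), (0,0,4), (0,0,5), (0,0,6), (0,0,7), (0,0,8), (0,0,9), (0,0,10), (0,1,0) ...
Target (A=2, B=1, C=3) not in reachable set → no.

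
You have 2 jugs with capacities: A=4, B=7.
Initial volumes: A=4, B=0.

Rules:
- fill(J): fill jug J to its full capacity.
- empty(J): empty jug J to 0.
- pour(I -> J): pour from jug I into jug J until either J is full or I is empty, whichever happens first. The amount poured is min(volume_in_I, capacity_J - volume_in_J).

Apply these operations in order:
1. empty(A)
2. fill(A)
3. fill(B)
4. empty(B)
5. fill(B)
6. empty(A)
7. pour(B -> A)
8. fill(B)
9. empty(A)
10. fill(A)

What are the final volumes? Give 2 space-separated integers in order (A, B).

Step 1: empty(A) -> (A=0 B=0)
Step 2: fill(A) -> (A=4 B=0)
Step 3: fill(B) -> (A=4 B=7)
Step 4: empty(B) -> (A=4 B=0)
Step 5: fill(B) -> (A=4 B=7)
Step 6: empty(A) -> (A=0 B=7)
Step 7: pour(B -> A) -> (A=4 B=3)
Step 8: fill(B) -> (A=4 B=7)
Step 9: empty(A) -> (A=0 B=7)
Step 10: fill(A) -> (A=4 B=7)

Answer: 4 7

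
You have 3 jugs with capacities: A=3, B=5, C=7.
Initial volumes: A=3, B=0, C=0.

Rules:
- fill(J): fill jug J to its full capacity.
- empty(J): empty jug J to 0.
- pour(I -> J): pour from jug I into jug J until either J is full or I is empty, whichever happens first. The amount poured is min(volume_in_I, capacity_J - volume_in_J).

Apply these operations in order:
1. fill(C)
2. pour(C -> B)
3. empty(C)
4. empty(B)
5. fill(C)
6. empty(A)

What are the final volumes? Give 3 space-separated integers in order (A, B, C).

Answer: 0 0 7

Derivation:
Step 1: fill(C) -> (A=3 B=0 C=7)
Step 2: pour(C -> B) -> (A=3 B=5 C=2)
Step 3: empty(C) -> (A=3 B=5 C=0)
Step 4: empty(B) -> (A=3 B=0 C=0)
Step 5: fill(C) -> (A=3 B=0 C=7)
Step 6: empty(A) -> (A=0 B=0 C=7)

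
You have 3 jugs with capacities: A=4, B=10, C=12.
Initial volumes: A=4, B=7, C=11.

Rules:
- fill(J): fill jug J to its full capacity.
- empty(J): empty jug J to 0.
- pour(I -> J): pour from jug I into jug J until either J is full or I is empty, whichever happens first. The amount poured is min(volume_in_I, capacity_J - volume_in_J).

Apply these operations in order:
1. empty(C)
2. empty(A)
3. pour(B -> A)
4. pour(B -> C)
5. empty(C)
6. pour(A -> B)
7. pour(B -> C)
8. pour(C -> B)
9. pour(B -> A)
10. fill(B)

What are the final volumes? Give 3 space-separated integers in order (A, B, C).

Answer: 4 10 0

Derivation:
Step 1: empty(C) -> (A=4 B=7 C=0)
Step 2: empty(A) -> (A=0 B=7 C=0)
Step 3: pour(B -> A) -> (A=4 B=3 C=0)
Step 4: pour(B -> C) -> (A=4 B=0 C=3)
Step 5: empty(C) -> (A=4 B=0 C=0)
Step 6: pour(A -> B) -> (A=0 B=4 C=0)
Step 7: pour(B -> C) -> (A=0 B=0 C=4)
Step 8: pour(C -> B) -> (A=0 B=4 C=0)
Step 9: pour(B -> A) -> (A=4 B=0 C=0)
Step 10: fill(B) -> (A=4 B=10 C=0)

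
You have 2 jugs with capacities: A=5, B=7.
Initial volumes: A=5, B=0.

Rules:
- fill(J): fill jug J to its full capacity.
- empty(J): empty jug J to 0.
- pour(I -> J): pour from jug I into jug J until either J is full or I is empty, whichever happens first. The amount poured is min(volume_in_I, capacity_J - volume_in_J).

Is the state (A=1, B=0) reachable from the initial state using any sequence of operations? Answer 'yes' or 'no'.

Answer: yes

Derivation:
BFS from (A=5, B=0):
  1. pour(A -> B) -> (A=0 B=5)
  2. fill(A) -> (A=5 B=5)
  3. pour(A -> B) -> (A=3 B=7)
  4. empty(B) -> (A=3 B=0)
  5. pour(A -> B) -> (A=0 B=3)
  6. fill(A) -> (A=5 B=3)
  7. pour(A -> B) -> (A=1 B=7)
  8. empty(B) -> (A=1 B=0)
Target reached → yes.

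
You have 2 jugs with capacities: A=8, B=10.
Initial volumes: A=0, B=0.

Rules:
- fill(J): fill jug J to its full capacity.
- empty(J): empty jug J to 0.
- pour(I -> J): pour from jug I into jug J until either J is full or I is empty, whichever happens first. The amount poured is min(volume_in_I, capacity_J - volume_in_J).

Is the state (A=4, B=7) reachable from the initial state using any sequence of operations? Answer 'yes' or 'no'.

BFS explored all 18 reachable states.
Reachable set includes: (0,0), (0,2), (0,4), (0,6), (0,8), (0,10), (2,0), (2,10), (4,0), (4,10), (6,0), (6,10) ...
Target (A=4, B=7) not in reachable set → no.

Answer: no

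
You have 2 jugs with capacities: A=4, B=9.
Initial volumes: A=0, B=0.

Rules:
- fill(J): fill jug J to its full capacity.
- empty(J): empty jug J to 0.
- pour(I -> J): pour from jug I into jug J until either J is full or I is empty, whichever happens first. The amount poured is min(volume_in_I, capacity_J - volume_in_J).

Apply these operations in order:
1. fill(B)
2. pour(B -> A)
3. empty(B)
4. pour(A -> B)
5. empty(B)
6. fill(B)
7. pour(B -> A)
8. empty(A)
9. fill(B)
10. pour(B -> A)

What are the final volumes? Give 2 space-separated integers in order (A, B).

Answer: 4 5

Derivation:
Step 1: fill(B) -> (A=0 B=9)
Step 2: pour(B -> A) -> (A=4 B=5)
Step 3: empty(B) -> (A=4 B=0)
Step 4: pour(A -> B) -> (A=0 B=4)
Step 5: empty(B) -> (A=0 B=0)
Step 6: fill(B) -> (A=0 B=9)
Step 7: pour(B -> A) -> (A=4 B=5)
Step 8: empty(A) -> (A=0 B=5)
Step 9: fill(B) -> (A=0 B=9)
Step 10: pour(B -> A) -> (A=4 B=5)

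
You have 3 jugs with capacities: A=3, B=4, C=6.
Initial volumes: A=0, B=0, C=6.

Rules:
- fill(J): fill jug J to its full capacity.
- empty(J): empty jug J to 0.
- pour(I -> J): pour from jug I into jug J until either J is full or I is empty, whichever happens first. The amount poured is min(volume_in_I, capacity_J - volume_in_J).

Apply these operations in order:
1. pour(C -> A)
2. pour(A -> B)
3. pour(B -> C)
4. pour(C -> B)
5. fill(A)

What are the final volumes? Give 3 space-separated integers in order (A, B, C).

Step 1: pour(C -> A) -> (A=3 B=0 C=3)
Step 2: pour(A -> B) -> (A=0 B=3 C=3)
Step 3: pour(B -> C) -> (A=0 B=0 C=6)
Step 4: pour(C -> B) -> (A=0 B=4 C=2)
Step 5: fill(A) -> (A=3 B=4 C=2)

Answer: 3 4 2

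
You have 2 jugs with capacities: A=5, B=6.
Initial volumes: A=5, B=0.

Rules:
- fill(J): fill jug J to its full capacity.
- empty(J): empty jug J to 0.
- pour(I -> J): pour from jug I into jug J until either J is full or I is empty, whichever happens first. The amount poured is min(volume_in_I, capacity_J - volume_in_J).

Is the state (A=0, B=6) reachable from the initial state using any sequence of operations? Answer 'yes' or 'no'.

Answer: yes

Derivation:
BFS from (A=5, B=0):
  1. empty(A) -> (A=0 B=0)
  2. fill(B) -> (A=0 B=6)
Target reached → yes.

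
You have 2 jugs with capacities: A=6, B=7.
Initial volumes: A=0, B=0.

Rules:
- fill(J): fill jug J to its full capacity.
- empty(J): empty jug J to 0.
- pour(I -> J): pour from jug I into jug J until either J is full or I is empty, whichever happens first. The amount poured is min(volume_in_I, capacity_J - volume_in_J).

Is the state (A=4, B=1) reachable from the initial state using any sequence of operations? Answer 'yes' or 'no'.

Answer: no

Derivation:
BFS explored all 26 reachable states.
Reachable set includes: (0,0), (0,1), (0,2), (0,3), (0,4), (0,5), (0,6), (0,7), (1,0), (1,7), (2,0), (2,7) ...
Target (A=4, B=1) not in reachable set → no.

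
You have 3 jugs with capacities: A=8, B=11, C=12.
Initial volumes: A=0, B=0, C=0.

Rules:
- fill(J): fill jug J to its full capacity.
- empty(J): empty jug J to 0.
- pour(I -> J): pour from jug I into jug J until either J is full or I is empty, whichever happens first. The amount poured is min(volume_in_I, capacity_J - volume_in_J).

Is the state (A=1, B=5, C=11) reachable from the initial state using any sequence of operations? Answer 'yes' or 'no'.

Answer: no

Derivation:
BFS explored all 634 reachable states.
Reachable set includes: (0,0,0), (0,0,1), (0,0,2), (0,0,3), (0,0,4), (0,0,5), (0,0,6), (0,0,7), (0,0,8), (0,0,9), (0,0,10), (0,0,11) ...
Target (A=1, B=5, C=11) not in reachable set → no.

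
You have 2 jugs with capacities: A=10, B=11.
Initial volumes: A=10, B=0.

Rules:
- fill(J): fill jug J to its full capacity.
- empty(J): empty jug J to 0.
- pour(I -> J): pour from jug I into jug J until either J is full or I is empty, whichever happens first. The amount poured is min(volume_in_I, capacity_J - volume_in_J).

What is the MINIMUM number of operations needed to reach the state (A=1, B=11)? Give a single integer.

BFS from (A=10, B=0). One shortest path:
  1. empty(A) -> (A=0 B=0)
  2. fill(B) -> (A=0 B=11)
  3. pour(B -> A) -> (A=10 B=1)
  4. empty(A) -> (A=0 B=1)
  5. pour(B -> A) -> (A=1 B=0)
  6. fill(B) -> (A=1 B=11)
Reached target in 6 moves.

Answer: 6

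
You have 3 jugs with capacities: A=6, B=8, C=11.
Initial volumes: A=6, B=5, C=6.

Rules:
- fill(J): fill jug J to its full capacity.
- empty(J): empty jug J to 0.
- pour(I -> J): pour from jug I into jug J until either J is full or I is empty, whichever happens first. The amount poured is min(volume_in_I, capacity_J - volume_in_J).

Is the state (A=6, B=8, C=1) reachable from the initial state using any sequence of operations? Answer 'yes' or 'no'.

Answer: yes

Derivation:
BFS from (A=6, B=5, C=6):
  1. fill(B) -> (A=6 B=8 C=6)
  2. pour(A -> C) -> (A=1 B=8 C=11)
  3. empty(C) -> (A=1 B=8 C=0)
  4. pour(A -> C) -> (A=0 B=8 C=1)
  5. fill(A) -> (A=6 B=8 C=1)
Target reached → yes.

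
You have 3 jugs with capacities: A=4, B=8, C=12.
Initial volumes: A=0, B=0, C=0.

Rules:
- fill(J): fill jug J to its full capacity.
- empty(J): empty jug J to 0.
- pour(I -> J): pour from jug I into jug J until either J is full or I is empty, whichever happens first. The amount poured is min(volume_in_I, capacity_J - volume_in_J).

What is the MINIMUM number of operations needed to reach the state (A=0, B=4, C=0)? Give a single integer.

Answer: 2

Derivation:
BFS from (A=0, B=0, C=0). One shortest path:
  1. fill(A) -> (A=4 B=0 C=0)
  2. pour(A -> B) -> (A=0 B=4 C=0)
Reached target in 2 moves.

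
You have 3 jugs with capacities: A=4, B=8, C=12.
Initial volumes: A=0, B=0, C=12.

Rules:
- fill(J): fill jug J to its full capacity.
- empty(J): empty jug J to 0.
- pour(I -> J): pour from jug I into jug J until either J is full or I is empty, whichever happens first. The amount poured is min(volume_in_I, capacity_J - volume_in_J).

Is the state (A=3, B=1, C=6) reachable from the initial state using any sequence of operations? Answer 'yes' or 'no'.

Answer: no

Derivation:
BFS explored all 24 reachable states.
Reachable set includes: (0,0,0), (0,0,4), (0,0,8), (0,0,12), (0,4,0), (0,4,4), (0,4,8), (0,4,12), (0,8,0), (0,8,4), (0,8,8), (0,8,12) ...
Target (A=3, B=1, C=6) not in reachable set → no.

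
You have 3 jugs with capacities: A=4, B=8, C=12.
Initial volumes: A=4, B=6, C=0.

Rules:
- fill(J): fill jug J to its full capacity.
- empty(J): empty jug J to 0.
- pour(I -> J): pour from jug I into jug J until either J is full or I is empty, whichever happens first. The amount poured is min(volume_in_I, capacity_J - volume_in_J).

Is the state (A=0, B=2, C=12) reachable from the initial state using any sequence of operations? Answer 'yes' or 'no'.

Answer: yes

Derivation:
BFS from (A=4, B=6, C=0):
  1. empty(A) -> (A=0 B=6 C=0)
  2. fill(C) -> (A=0 B=6 C=12)
  3. pour(B -> A) -> (A=4 B=2 C=12)
  4. empty(A) -> (A=0 B=2 C=12)
Target reached → yes.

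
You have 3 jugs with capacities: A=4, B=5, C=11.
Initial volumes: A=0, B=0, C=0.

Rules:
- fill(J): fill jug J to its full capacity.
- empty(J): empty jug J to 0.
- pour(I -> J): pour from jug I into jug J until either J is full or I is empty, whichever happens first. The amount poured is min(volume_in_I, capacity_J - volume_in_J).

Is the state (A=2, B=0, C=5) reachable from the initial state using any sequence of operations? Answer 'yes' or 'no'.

BFS from (A=0, B=0, C=0):
  1. fill(C) -> (A=0 B=0 C=11)
  2. pour(C -> A) -> (A=4 B=0 C=7)
  3. empty(A) -> (A=0 B=0 C=7)
  4. pour(C -> B) -> (A=0 B=5 C=2)
  5. pour(C -> A) -> (A=2 B=5 C=0)
  6. pour(B -> C) -> (A=2 B=0 C=5)
Target reached → yes.

Answer: yes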